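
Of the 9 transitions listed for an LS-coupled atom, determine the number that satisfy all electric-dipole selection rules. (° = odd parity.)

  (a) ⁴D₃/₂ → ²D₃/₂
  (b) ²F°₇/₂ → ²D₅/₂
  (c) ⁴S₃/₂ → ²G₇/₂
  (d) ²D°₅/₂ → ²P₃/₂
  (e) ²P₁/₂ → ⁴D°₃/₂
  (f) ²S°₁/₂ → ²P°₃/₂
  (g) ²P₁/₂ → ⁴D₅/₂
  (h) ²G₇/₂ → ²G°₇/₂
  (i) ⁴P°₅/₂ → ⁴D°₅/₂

3

(a) forbidden (parity, ΔS fail)
(b) allowed
(c) forbidden (parity, ΔS, ΔL, ΔJ fail)
(d) allowed
(e) forbidden (ΔS fails)
(f) forbidden (parity fails)
(g) forbidden (parity, ΔS, ΔJ fail)
(h) allowed
(i) forbidden (parity fails)
Total allowed: 3 of 9.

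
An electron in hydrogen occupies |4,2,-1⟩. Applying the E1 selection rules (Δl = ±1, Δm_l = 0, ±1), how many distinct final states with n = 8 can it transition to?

E1 requires Δl = ±1, so l_f ∈ {1, 3}; with 0 ≤ l_f ≤ n_f−1 = 7, the allowed l_f values are {1, 3}.
For l_f = 1: m_f ∈ {m_i−1, m_i, m_i+1} ∩ [−1, 1] = {-1, 0} → 2 states.
For l_f = 3: m_f ∈ {m_i−1, m_i, m_i+1} ∩ [−3, 3] = {-2, -1, 0} → 3 states.
Total: 5.

5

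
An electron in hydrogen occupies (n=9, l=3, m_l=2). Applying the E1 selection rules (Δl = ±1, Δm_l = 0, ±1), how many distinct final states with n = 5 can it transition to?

5

E1 requires Δl = ±1, so l_f ∈ {2, 4}; with 0 ≤ l_f ≤ n_f−1 = 4, the allowed l_f values are {2, 4}.
For l_f = 2: m_f ∈ {m_i−1, m_i, m_i+1} ∩ [−2, 2] = {1, 2} → 2 states.
For l_f = 4: m_f ∈ {m_i−1, m_i, m_i+1} ∩ [−4, 4] = {1, 2, 3} → 3 states.
Total: 5.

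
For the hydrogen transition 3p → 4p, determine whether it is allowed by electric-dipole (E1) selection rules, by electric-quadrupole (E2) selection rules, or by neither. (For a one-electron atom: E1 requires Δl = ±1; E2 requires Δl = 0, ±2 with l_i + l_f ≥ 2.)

Δl = 1 − 1 = +0; l_i + l_f = 2.
E1 (Δl = ±1): not satisfied.
E2 (Δl = 0,±2, l_i+l_f ≥ 2): satisfied.

E2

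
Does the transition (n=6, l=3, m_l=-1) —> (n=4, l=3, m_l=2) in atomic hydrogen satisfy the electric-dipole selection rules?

forbidden

Δl = 3 − 3 = +0; the E1 rule Δl = ±1 is fails.
m_l: -1 → 2 (Δm_l = +3). |Δm_l| ≤ 1 fails.
The transition is electric-dipole forbidden.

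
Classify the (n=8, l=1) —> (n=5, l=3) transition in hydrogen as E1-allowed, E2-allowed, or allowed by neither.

E2

Δl = 3 − 1 = +2; l_i + l_f = 4.
E1 (Δl = ±1): not satisfied.
E2 (Δl = 0,±2, l_i+l_f ≥ 2): satisfied.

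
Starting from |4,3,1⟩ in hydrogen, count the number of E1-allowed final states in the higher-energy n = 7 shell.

E1 requires Δl = ±1, so l_f ∈ {2, 4}; with 0 ≤ l_f ≤ n_f−1 = 6, the allowed l_f values are {2, 4}.
For l_f = 2: m_f ∈ {m_i−1, m_i, m_i+1} ∩ [−2, 2] = {0, 1, 2} → 3 states.
For l_f = 4: m_f ∈ {m_i−1, m_i, m_i+1} ∩ [−4, 4] = {0, 1, 2} → 3 states.
Total: 6.

6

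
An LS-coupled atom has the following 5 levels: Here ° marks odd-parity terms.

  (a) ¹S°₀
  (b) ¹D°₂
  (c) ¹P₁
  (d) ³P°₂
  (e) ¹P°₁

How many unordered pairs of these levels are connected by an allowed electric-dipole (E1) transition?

3

(a)–(b): forbidden (parity, ΔL, ΔJ).
(a)–(c): allowed.
(a)–(d): forbidden (parity, ΔS, ΔJ).
(a)–(e): forbidden (parity).
(b)–(c): allowed.
(b)–(d): forbidden (parity, ΔS).
(b)–(e): forbidden (parity).
(c)–(d): forbidden (ΔS).
(c)–(e): allowed.
(d)–(e): forbidden (parity, ΔS).
Allowed pairs: 3 of 10.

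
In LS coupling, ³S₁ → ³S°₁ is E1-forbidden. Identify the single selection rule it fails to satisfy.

Initial level: S=1, L=0, J=1, parity even. Final level: S=1, L=0, J=1, parity odd.
Parity must change: even → odd — satisfied.
ΔJ = 0, ±1 (not J=0↔0): J: 1 → 1, ΔJ = +0 — satisfied.
ΔS = 0: S: 1 → 1 — satisfied.
ΔL = 0, ±1 (not L=0↔0): L: 0 → 0, ΔL = +0 — violated.

the L=0 ↔ L=0 exclusion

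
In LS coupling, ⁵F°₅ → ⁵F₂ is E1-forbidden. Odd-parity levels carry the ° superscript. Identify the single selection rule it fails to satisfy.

the ΔJ = 0, ±1 rule

Parity must change: odd → even — ✓.
ΔS = 0: S: 2 → 2 — ✓.
ΔL = 0, ±1 (not L=0↔0): L: 3 → 3, ΔL = +0 — ✓.
ΔJ = 0, ±1 (not J=0↔0): J: 5 → 2, ΔJ = -3 — ✗.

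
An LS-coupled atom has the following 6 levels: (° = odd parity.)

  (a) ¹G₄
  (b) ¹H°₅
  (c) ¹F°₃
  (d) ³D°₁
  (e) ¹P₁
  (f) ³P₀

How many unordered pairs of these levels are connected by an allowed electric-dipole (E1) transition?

3

(a)–(b): allowed.
(a)–(c): allowed.
(a)–(d): forbidden (ΔS, ΔL, ΔJ).
(a)–(e): forbidden (parity, ΔL, ΔJ).
(a)–(f): forbidden (parity, ΔS, ΔL, ΔJ).
(b)–(c): forbidden (parity, ΔL, ΔJ).
(b)–(d): forbidden (parity, ΔS, ΔL, ΔJ).
(b)–(e): forbidden (ΔL, ΔJ).
(b)–(f): forbidden (ΔS, ΔL, ΔJ).
(c)–(d): forbidden (parity, ΔS, ΔJ).
(c)–(e): forbidden (ΔL, ΔJ).
(c)–(f): forbidden (ΔS, ΔL, ΔJ).
(d)–(e): forbidden (ΔS).
(d)–(f): allowed.
(e)–(f): forbidden (parity, ΔS).
Allowed pairs: 3 of 15.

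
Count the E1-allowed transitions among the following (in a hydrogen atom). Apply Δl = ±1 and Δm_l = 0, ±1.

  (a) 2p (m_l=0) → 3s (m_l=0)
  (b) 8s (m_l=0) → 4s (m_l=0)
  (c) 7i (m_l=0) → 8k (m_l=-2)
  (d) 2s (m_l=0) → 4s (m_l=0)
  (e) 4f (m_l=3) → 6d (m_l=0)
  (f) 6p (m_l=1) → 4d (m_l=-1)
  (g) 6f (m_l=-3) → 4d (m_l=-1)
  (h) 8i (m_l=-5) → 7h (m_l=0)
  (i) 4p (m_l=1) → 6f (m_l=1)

1

(a) allowed
(b) forbidden — Δl = +0 (E1 requires Δl = ±1)
(c) forbidden — Δm_l = -2 (E1 requires Δm_l = 0, ±1)
(d) forbidden — Δl = +0 (E1 requires Δl = ±1)
(e) forbidden — Δm_l = -3 (E1 requires Δm_l = 0, ±1)
(f) forbidden — Δm_l = -2 (E1 requires Δm_l = 0, ±1)
(g) forbidden — Δm_l = +2 (E1 requires Δm_l = 0, ±1)
(h) forbidden — Δm_l = +5 (E1 requires Δm_l = 0, ±1)
(i) forbidden — Δl = +2 (E1 requires Δl = ±1)
Total allowed: 1 of 9.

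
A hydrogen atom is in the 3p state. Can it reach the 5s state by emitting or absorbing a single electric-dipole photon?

Δl = 0 − 1 = -1; the E1 rule Δl = ±1 is ✓.
All E1 selection rules are satisfied.

allowed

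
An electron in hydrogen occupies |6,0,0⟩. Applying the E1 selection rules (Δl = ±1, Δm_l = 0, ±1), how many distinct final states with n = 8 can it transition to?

E1 requires Δl = ±1, so l_f ∈ {-1, 1}; with 0 ≤ l_f ≤ n_f−1 = 7, the allowed l_f values are {1}.
For l_f = 1: m_f ∈ {m_i−1, m_i, m_i+1} ∩ [−1, 1] = {-1, 0, 1} → 3 states.
Total: 3.

3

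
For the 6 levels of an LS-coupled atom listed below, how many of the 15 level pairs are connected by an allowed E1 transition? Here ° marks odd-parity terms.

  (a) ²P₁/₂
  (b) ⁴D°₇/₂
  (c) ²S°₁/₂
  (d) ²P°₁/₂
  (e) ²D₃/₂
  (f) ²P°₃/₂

5

(a)–(b): forbidden (ΔS, ΔJ).
(a)–(c): allowed.
(a)–(d): allowed.
(a)–(e): forbidden (parity).
(a)–(f): allowed.
(b)–(c): forbidden (parity, ΔS, ΔL, ΔJ).
(b)–(d): forbidden (parity, ΔS, ΔJ).
(b)–(e): forbidden (ΔS, ΔJ).
(b)–(f): forbidden (parity, ΔS, ΔJ).
(c)–(d): forbidden (parity).
(c)–(e): forbidden (ΔL).
(c)–(f): forbidden (parity).
(d)–(e): allowed.
(d)–(f): forbidden (parity).
(e)–(f): allowed.
Allowed pairs: 5 of 15.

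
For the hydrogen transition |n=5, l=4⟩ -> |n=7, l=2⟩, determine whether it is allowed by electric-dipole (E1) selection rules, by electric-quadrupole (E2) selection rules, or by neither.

E2

Δl = 2 − 4 = -2; l_i + l_f = 6.
E1 (Δl = ±1): not satisfied.
E2 (Δl = 0,±2, l_i+l_f ≥ 2): satisfied.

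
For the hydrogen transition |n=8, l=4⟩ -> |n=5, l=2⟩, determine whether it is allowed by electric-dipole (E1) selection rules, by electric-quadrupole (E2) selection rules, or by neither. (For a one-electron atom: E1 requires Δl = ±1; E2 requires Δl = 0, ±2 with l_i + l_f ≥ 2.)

Δl = 2 − 4 = -2; l_i + l_f = 6.
E1 (Δl = ±1): not satisfied.
E2 (Δl = 0,±2, l_i+l_f ≥ 2): satisfied.

E2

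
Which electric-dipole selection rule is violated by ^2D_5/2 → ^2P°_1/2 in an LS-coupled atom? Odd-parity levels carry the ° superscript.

Reading off the term symbols: S 1/2→1/2, L 2→1, J 5/2→1/2, parity even→odd.
ΔS = 0: S: 1/2 → 1/2 — passes.
Parity must change: even → odd — passes.
ΔJ = 0, ±1 (not J=0↔0): J: 5/2 → 1/2, ΔJ = -2 — fails.
ΔL = 0, ±1 (not L=0↔0): L: 2 → 1, ΔL = -1 — passes.

the ΔJ = 0, ±1 rule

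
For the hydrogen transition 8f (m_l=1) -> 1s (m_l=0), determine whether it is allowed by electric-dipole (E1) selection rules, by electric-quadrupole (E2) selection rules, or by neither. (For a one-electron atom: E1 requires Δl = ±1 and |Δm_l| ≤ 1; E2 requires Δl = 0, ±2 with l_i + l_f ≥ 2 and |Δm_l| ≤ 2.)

Δl = 0 − 3 = -3; l_i + l_f = 3.
Δm_l = -1.
E1 (Δl = ±1, |Δm_l| ≤ 1): not satisfied.
E2 (Δl = 0,±2, l_i+l_f ≥ 2, |Δm_l| ≤ 2): not satisfied.

neither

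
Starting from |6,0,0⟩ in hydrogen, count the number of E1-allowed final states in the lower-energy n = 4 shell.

3

E1 requires Δl = ±1, so l_f ∈ {-1, 1}; with 0 ≤ l_f ≤ n_f−1 = 3, the allowed l_f values are {1}.
For l_f = 1: m_f ∈ {m_i−1, m_i, m_i+1} ∩ [−1, 1] = {-1, 0, 1} → 3 states.
Total: 3.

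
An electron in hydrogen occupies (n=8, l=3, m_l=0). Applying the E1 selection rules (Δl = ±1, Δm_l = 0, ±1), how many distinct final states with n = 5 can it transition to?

E1 requires Δl = ±1, so l_f ∈ {2, 4}; with 0 ≤ l_f ≤ n_f−1 = 4, the allowed l_f values are {2, 4}.
For l_f = 2: m_f ∈ {m_i−1, m_i, m_i+1} ∩ [−2, 2] = {-1, 0, 1} → 3 states.
For l_f = 4: m_f ∈ {m_i−1, m_i, m_i+1} ∩ [−4, 4] = {-1, 0, 1} → 3 states.
Total: 6.

6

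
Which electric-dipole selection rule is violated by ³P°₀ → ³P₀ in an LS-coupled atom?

Initial level: S=1, L=1, J=0, parity odd. Final level: S=1, L=1, J=0, parity even.
Parity must change: odd → even — ok.
ΔS = 0: S: 1 → 1 — ok.
ΔL = 0, ±1 (not L=0↔0): L: 1 → 1, ΔL = +0 — ok.
ΔJ = 0, ±1 (not J=0↔0): J: 0 → 0, ΔJ = +0 — fails.

the J=0 ↔ J=0 exclusion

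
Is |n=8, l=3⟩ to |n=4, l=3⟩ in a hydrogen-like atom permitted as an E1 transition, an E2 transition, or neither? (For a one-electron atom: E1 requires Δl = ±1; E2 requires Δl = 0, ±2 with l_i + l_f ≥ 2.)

Δl = 3 − 3 = +0; l_i + l_f = 6.
E1 (Δl = ±1): not satisfied.
E2 (Δl = 0,±2, l_i+l_f ≥ 2): satisfied.

E2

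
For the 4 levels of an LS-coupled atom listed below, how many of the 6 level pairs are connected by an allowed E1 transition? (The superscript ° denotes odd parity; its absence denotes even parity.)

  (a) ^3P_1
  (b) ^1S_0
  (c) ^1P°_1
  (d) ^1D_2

(a)–(b): forbidden (parity, ΔS).
(a)–(c): forbidden (ΔS).
(a)–(d): forbidden (parity, ΔS).
(b)–(c): allowed.
(b)–(d): forbidden (parity, ΔL, ΔJ).
(c)–(d): allowed.
Allowed pairs: 2 of 6.

2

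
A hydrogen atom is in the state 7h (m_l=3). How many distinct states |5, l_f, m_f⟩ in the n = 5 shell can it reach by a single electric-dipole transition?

E1 requires Δl = ±1, so l_f ∈ {4, 6}; with 0 ≤ l_f ≤ n_f−1 = 4, the allowed l_f values are {4}.
For l_f = 4: m_f ∈ {m_i−1, m_i, m_i+1} ∩ [−4, 4] = {2, 3, 4} → 3 states.
Total: 3.

3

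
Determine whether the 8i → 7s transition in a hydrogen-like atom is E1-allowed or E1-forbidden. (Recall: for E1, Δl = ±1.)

l: 6 → 0 (Δl = -6). Δl = ±1 ✗.
The transition is electric-dipole forbidden.

forbidden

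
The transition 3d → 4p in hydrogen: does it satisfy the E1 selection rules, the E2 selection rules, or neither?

Δl = 1 − 2 = -1; l_i + l_f = 3.
E1 (Δl = ±1): satisfied.
E2 (Δl = 0,±2, l_i+l_f ≥ 2): not satisfied.

E1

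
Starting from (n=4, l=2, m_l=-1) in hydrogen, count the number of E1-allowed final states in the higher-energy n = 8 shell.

5

E1 requires Δl = ±1, so l_f ∈ {1, 3}; with 0 ≤ l_f ≤ n_f−1 = 7, the allowed l_f values are {1, 3}.
For l_f = 1: m_f ∈ {m_i−1, m_i, m_i+1} ∩ [−1, 1] = {-1, 0} → 2 states.
For l_f = 3: m_f ∈ {m_i−1, m_i, m_i+1} ∩ [−3, 3] = {-2, -1, 0} → 3 states.
Total: 5.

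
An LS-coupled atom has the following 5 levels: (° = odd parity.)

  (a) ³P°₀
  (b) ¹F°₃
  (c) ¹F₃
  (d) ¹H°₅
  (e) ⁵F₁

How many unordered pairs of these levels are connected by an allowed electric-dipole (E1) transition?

(a)–(b): forbidden (parity, ΔS, ΔL, ΔJ).
(a)–(c): forbidden (ΔS, ΔL, ΔJ).
(a)–(d): forbidden (parity, ΔS, ΔL, ΔJ).
(a)–(e): forbidden (ΔS, ΔL).
(b)–(c): allowed.
(b)–(d): forbidden (parity, ΔL, ΔJ).
(b)–(e): forbidden (ΔS, ΔJ).
(c)–(d): forbidden (ΔL, ΔJ).
(c)–(e): forbidden (parity, ΔS, ΔJ).
(d)–(e): forbidden (ΔS, ΔL, ΔJ).
Allowed pairs: 1 of 10.

1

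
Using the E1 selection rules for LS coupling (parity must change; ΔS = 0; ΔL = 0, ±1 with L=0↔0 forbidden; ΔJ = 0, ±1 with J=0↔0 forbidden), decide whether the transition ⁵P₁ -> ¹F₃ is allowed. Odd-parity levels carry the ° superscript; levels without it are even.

Reading off the term symbols: S 2→0, L 1→3, J 1→3, parity even→even.
Parity must change: even → even — fails.
ΔL = 0, ±1 (not L=0↔0): L: 1 → 3, ΔL = +2 — fails.
ΔS = 0: S: 2 → 0 — fails.
ΔJ = 0, ±1 (not J=0↔0): J: 1 → 3, ΔJ = +2 — fails.
Rule(s) violated: parity, ΔS, ΔL, ΔJ.

forbidden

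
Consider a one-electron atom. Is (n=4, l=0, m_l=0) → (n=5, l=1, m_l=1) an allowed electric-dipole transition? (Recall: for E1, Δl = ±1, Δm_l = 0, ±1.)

Initial l = 0, final l = 1, so Δl = +1. E1 requires Δl = ±1: satisfied.
Δm_l = 1 − (0) = +1. E1 requires Δm_l = 0, ±1: satisfied.
All E1 selection rules are satisfied.

allowed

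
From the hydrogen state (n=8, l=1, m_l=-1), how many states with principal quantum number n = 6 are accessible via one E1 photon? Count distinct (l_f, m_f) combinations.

E1 requires Δl = ±1, so l_f ∈ {0, 2}; with 0 ≤ l_f ≤ n_f−1 = 5, the allowed l_f values are {0, 2}.
For l_f = 0: m_f ∈ {m_i−1, m_i, m_i+1} ∩ [−0, 0] = {0} → 1 state.
For l_f = 2: m_f ∈ {m_i−1, m_i, m_i+1} ∩ [−2, 2] = {-2, -1, 0} → 3 states.
Total: 4.

4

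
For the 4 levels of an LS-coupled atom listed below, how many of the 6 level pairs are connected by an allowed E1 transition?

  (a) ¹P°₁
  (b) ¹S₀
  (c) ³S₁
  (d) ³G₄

1

(a)–(b): allowed.
(a)–(c): forbidden (ΔS).
(a)–(d): forbidden (ΔS, ΔL, ΔJ).
(b)–(c): forbidden (parity, ΔS, ΔL).
(b)–(d): forbidden (parity, ΔS, ΔL, ΔJ).
(c)–(d): forbidden (parity, ΔL, ΔJ).
Allowed pairs: 1 of 6.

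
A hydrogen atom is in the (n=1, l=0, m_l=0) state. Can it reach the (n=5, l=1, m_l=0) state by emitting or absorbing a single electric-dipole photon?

Δl = 1 − 0 = +1; the E1 rule Δl = ±1 is ✓.
m_l: 0 → 0 (Δm_l = +0). |Δm_l| ≤ 1 ✓.
All E1 selection rules are satisfied.

allowed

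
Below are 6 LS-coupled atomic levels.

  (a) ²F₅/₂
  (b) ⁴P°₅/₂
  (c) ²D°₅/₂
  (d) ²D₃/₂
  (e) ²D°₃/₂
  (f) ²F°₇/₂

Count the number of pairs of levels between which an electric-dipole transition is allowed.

5

(a)–(b): forbidden (ΔS, ΔL).
(a)–(c): allowed.
(a)–(d): forbidden (parity).
(a)–(e): allowed.
(a)–(f): allowed.
(b)–(c): forbidden (parity, ΔS).
(b)–(d): forbidden (ΔS).
(b)–(e): forbidden (parity, ΔS).
(b)–(f): forbidden (parity, ΔS, ΔL).
(c)–(d): allowed.
(c)–(e): forbidden (parity).
(c)–(f): forbidden (parity).
(d)–(e): allowed.
(d)–(f): forbidden (ΔJ).
(e)–(f): forbidden (parity, ΔJ).
Allowed pairs: 5 of 15.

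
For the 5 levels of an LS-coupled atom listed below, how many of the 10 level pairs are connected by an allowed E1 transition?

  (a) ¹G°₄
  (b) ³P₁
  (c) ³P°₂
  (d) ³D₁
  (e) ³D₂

3

(a)–(b): forbidden (ΔS, ΔL, ΔJ).
(a)–(c): forbidden (parity, ΔS, ΔL, ΔJ).
(a)–(d): forbidden (ΔS, ΔL, ΔJ).
(a)–(e): forbidden (ΔS, ΔL, ΔJ).
(b)–(c): allowed.
(b)–(d): forbidden (parity).
(b)–(e): forbidden (parity).
(c)–(d): allowed.
(c)–(e): allowed.
(d)–(e): forbidden (parity).
Allowed pairs: 3 of 10.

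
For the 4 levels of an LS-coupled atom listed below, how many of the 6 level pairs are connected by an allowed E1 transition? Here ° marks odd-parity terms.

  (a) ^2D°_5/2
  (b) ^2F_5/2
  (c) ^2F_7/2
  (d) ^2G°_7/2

4

(a)–(b): allowed.
(a)–(c): allowed.
(a)–(d): forbidden (parity, ΔL).
(b)–(c): forbidden (parity).
(b)–(d): allowed.
(c)–(d): allowed.
Allowed pairs: 4 of 6.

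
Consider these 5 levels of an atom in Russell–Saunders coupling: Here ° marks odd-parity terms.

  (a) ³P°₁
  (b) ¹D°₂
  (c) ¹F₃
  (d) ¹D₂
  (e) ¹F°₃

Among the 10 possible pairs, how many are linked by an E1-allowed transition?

(a)–(b): forbidden (parity, ΔS).
(a)–(c): forbidden (ΔS, ΔL, ΔJ).
(a)–(d): forbidden (ΔS).
(a)–(e): forbidden (parity, ΔS, ΔL, ΔJ).
(b)–(c): allowed.
(b)–(d): allowed.
(b)–(e): forbidden (parity).
(c)–(d): forbidden (parity).
(c)–(e): allowed.
(d)–(e): allowed.
Allowed pairs: 4 of 10.

4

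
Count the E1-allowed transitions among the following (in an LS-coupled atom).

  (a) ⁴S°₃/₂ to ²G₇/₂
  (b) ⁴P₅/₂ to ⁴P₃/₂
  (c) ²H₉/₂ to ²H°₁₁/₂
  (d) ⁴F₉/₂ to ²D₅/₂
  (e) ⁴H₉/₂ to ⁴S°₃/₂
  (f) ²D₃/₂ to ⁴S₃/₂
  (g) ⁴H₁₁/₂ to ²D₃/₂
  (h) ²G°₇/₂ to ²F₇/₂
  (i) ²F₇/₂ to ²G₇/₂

(a) forbidden (ΔS, ΔL, ΔJ fail)
(b) forbidden (parity fails)
(c) allowed
(d) forbidden (parity, ΔS, ΔJ fail)
(e) forbidden (ΔL, ΔJ fail)
(f) forbidden (parity, ΔS, ΔL fail)
(g) forbidden (parity, ΔS, ΔL, ΔJ fail)
(h) allowed
(i) forbidden (parity fails)
Total allowed: 2 of 9.

2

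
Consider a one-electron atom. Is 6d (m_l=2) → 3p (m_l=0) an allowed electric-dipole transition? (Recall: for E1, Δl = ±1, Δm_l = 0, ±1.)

forbidden

Initial l = 2, final l = 1, so Δl = -1. E1 requires Δl = ±1: ✓.
m_l: 2 → 0 (Δm_l = -2). |Δm_l| ≤ 1 ✗.
The transition is electric-dipole forbidden.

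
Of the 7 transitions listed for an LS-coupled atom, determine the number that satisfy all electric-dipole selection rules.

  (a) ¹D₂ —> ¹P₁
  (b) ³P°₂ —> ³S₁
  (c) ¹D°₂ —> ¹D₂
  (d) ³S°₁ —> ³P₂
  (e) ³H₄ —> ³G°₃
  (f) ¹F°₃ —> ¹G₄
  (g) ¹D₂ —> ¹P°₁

6

(a) forbidden (parity fails)
(b) allowed
(c) allowed
(d) allowed
(e) allowed
(f) allowed
(g) allowed
Total allowed: 6 of 7.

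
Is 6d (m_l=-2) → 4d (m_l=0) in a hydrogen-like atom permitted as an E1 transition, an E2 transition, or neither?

E2

Δl = 2 − 2 = +0; l_i + l_f = 4.
Δm_l = +2.
E1 (Δl = ±1, |Δm_l| ≤ 1): not satisfied.
E2 (Δl = 0,±2, l_i+l_f ≥ 2, |Δm_l| ≤ 2): satisfied.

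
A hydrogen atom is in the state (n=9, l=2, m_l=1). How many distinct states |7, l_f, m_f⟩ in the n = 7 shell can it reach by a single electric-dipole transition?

5

E1 requires Δl = ±1, so l_f ∈ {1, 3}; with 0 ≤ l_f ≤ n_f−1 = 6, the allowed l_f values are {1, 3}.
For l_f = 1: m_f ∈ {m_i−1, m_i, m_i+1} ∩ [−1, 1] = {0, 1} → 2 states.
For l_f = 3: m_f ∈ {m_i−1, m_i, m_i+1} ∩ [−3, 3] = {0, 1, 2} → 3 states.
Total: 5.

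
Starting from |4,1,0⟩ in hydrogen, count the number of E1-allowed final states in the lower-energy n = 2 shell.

E1 requires Δl = ±1, so l_f ∈ {0, 2}; with 0 ≤ l_f ≤ n_f−1 = 1, the allowed l_f values are {0}.
For l_f = 0: m_f ∈ {m_i−1, m_i, m_i+1} ∩ [−0, 0] = {0} → 1 state.
Total: 1.

1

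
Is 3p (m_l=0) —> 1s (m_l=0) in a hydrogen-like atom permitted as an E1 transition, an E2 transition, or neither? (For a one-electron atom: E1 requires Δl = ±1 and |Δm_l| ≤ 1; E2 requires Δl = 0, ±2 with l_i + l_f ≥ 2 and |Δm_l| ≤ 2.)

E1

Δl = 0 − 1 = -1; l_i + l_f = 1.
Δm_l = +0.
E1 (Δl = ±1, |Δm_l| ≤ 1): satisfied.
E2 (Δl = 0,±2, l_i+l_f ≥ 2, |Δm_l| ≤ 2): not satisfied.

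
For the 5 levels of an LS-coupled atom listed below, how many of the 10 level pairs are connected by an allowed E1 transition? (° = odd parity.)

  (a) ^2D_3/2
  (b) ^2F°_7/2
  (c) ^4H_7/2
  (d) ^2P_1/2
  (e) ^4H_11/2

(a)–(b): forbidden (ΔJ).
(a)–(c): forbidden (parity, ΔS, ΔL, ΔJ).
(a)–(d): forbidden (parity).
(a)–(e): forbidden (parity, ΔS, ΔL, ΔJ).
(b)–(c): forbidden (ΔS, ΔL).
(b)–(d): forbidden (ΔL, ΔJ).
(b)–(e): forbidden (ΔS, ΔL, ΔJ).
(c)–(d): forbidden (parity, ΔS, ΔL, ΔJ).
(c)–(e): forbidden (parity, ΔJ).
(d)–(e): forbidden (parity, ΔS, ΔL, ΔJ).
Allowed pairs: 0 of 10.

0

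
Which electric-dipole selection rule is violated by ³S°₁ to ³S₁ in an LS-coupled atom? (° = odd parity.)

the L=0 ↔ L=0 exclusion

Initial level: S=1, L=0, J=1, parity odd. Final level: S=1, L=0, J=1, parity even.
Parity must change: odd → even — ✓.
ΔJ = 0, ±1 (not J=0↔0): J: 1 → 1, ΔJ = +0 — ✓.
ΔL = 0, ±1 (not L=0↔0): L: 0 → 0, ΔL = +0 — ✗.
ΔS = 0: S: 1 → 1 — ✓.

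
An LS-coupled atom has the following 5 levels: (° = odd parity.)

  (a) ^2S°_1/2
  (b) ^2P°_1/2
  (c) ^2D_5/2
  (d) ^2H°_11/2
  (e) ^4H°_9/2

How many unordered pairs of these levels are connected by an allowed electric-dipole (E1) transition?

0

(a)–(b): forbidden (parity).
(a)–(c): forbidden (ΔL, ΔJ).
(a)–(d): forbidden (parity, ΔL, ΔJ).
(a)–(e): forbidden (parity, ΔS, ΔL, ΔJ).
(b)–(c): forbidden (ΔJ).
(b)–(d): forbidden (parity, ΔL, ΔJ).
(b)–(e): forbidden (parity, ΔS, ΔL, ΔJ).
(c)–(d): forbidden (ΔL, ΔJ).
(c)–(e): forbidden (ΔS, ΔL, ΔJ).
(d)–(e): forbidden (parity, ΔS).
Allowed pairs: 0 of 10.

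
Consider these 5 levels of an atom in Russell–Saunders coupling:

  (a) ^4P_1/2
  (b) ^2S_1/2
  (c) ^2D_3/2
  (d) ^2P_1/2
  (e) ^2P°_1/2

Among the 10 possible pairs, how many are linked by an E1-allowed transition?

3

(a)–(b): forbidden (parity, ΔS).
(a)–(c): forbidden (parity, ΔS).
(a)–(d): forbidden (parity, ΔS).
(a)–(e): forbidden (ΔS).
(b)–(c): forbidden (parity, ΔL).
(b)–(d): forbidden (parity).
(b)–(e): allowed.
(c)–(d): forbidden (parity).
(c)–(e): allowed.
(d)–(e): allowed.
Allowed pairs: 3 of 10.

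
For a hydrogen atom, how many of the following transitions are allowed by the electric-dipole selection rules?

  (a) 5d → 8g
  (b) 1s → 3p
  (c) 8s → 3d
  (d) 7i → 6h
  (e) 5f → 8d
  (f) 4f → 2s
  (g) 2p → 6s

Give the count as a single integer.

(a) forbidden — Δl = +2 (E1 requires Δl = ±1)
(b) allowed
(c) forbidden — Δl = +2 (E1 requires Δl = ±1)
(d) allowed
(e) allowed
(f) forbidden — Δl = -3 (E1 requires Δl = ±1)
(g) allowed
Total allowed: 4 of 7.

4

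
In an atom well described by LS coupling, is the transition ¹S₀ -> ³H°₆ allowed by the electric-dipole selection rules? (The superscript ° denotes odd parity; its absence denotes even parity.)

ΔS = 0: S: 0 → 1 — fails.
Parity must change: even → odd — passes.
ΔJ = 0, ±1 (not J=0↔0): J: 0 → 6, ΔJ = +6 — fails.
ΔL = 0, ±1 (not L=0↔0): L: 0 → 5, ΔL = +5 — fails.
Rule(s) violated: ΔS, ΔL, ΔJ.

forbidden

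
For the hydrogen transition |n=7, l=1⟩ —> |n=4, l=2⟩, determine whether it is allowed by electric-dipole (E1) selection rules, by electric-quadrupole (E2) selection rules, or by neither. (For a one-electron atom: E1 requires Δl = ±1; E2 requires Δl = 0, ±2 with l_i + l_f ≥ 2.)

Δl = 2 − 1 = +1; l_i + l_f = 3.
E1 (Δl = ±1): satisfied.
E2 (Δl = 0,±2, l_i+l_f ≥ 2): not satisfied.

E1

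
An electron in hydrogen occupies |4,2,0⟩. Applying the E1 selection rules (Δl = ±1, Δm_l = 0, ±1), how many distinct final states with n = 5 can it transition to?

E1 requires Δl = ±1, so l_f ∈ {1, 3}; with 0 ≤ l_f ≤ n_f−1 = 4, the allowed l_f values are {1, 3}.
For l_f = 1: m_f ∈ {m_i−1, m_i, m_i+1} ∩ [−1, 1] = {-1, 0, 1} → 3 states.
For l_f = 3: m_f ∈ {m_i−1, m_i, m_i+1} ∩ [−3, 3] = {-1, 0, 1} → 3 states.
Total: 6.

6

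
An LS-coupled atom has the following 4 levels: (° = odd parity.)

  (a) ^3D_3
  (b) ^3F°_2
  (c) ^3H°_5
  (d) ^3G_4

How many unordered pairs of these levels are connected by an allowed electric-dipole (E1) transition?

(a)–(b): allowed.
(a)–(c): forbidden (ΔL, ΔJ).
(a)–(d): forbidden (parity, ΔL).
(b)–(c): forbidden (parity, ΔL, ΔJ).
(b)–(d): forbidden (ΔJ).
(c)–(d): allowed.
Allowed pairs: 2 of 6.

2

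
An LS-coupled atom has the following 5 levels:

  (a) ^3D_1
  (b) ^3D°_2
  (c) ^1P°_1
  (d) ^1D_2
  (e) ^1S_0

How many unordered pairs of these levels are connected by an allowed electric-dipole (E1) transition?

3

(a)–(b): allowed.
(a)–(c): forbidden (ΔS).
(a)–(d): forbidden (parity, ΔS).
(a)–(e): forbidden (parity, ΔS, ΔL).
(b)–(c): forbidden (parity, ΔS).
(b)–(d): forbidden (ΔS).
(b)–(e): forbidden (ΔS, ΔL, ΔJ).
(c)–(d): allowed.
(c)–(e): allowed.
(d)–(e): forbidden (parity, ΔL, ΔJ).
Allowed pairs: 3 of 10.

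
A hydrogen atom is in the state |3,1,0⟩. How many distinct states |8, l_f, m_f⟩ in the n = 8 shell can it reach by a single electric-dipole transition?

E1 requires Δl = ±1, so l_f ∈ {0, 2}; with 0 ≤ l_f ≤ n_f−1 = 7, the allowed l_f values are {0, 2}.
For l_f = 0: m_f ∈ {m_i−1, m_i, m_i+1} ∩ [−0, 0] = {0} → 1 state.
For l_f = 2: m_f ∈ {m_i−1, m_i, m_i+1} ∩ [−2, 2] = {-1, 0, 1} → 3 states.
Total: 4.

4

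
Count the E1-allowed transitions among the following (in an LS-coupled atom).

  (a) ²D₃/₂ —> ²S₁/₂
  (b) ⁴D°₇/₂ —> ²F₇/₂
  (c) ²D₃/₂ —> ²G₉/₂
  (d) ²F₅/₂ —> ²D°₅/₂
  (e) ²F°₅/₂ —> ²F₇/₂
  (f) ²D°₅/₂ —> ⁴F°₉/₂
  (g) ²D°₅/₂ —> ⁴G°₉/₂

2

(a) forbidden (parity, ΔL fail)
(b) forbidden (ΔS fails)
(c) forbidden (parity, ΔL, ΔJ fail)
(d) allowed
(e) allowed
(f) forbidden (parity, ΔS, ΔJ fail)
(g) forbidden (parity, ΔS, ΔL, ΔJ fail)
Total allowed: 2 of 7.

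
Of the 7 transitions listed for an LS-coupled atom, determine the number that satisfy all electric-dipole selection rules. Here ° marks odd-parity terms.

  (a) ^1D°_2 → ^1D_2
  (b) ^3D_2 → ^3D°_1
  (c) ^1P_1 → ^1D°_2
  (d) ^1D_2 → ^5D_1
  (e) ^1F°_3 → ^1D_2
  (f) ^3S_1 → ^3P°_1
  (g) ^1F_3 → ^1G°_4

(a) allowed
(b) allowed
(c) allowed
(d) forbidden (parity, ΔS fail)
(e) allowed
(f) allowed
(g) allowed
Total allowed: 6 of 7.

6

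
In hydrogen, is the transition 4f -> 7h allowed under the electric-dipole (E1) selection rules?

forbidden

Δl = 5 − 3 = +2; the E1 rule Δl = ±1 is fails.
The transition is electric-dipole forbidden.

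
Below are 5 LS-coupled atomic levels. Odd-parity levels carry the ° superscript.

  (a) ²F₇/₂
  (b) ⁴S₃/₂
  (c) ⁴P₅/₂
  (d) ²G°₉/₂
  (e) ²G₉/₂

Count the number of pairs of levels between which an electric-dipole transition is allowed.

(a)–(b): forbidden (parity, ΔS, ΔL, ΔJ).
(a)–(c): forbidden (parity, ΔS, ΔL).
(a)–(d): allowed.
(a)–(e): forbidden (parity).
(b)–(c): forbidden (parity).
(b)–(d): forbidden (ΔS, ΔL, ΔJ).
(b)–(e): forbidden (parity, ΔS, ΔL, ΔJ).
(c)–(d): forbidden (ΔS, ΔL, ΔJ).
(c)–(e): forbidden (parity, ΔS, ΔL, ΔJ).
(d)–(e): allowed.
Allowed pairs: 2 of 10.

2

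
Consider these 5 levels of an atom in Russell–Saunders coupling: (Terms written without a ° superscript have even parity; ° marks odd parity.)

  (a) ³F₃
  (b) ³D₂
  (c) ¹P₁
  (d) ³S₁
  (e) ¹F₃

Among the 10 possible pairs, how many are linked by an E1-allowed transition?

0

(a)–(b): forbidden (parity).
(a)–(c): forbidden (parity, ΔS, ΔL, ΔJ).
(a)–(d): forbidden (parity, ΔL, ΔJ).
(a)–(e): forbidden (parity, ΔS).
(b)–(c): forbidden (parity, ΔS).
(b)–(d): forbidden (parity, ΔL).
(b)–(e): forbidden (parity, ΔS).
(c)–(d): forbidden (parity, ΔS).
(c)–(e): forbidden (parity, ΔL, ΔJ).
(d)–(e): forbidden (parity, ΔS, ΔL, ΔJ).
Allowed pairs: 0 of 10.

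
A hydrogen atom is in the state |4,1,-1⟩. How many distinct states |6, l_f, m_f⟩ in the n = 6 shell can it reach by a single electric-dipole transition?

E1 requires Δl = ±1, so l_f ∈ {0, 2}; with 0 ≤ l_f ≤ n_f−1 = 5, the allowed l_f values are {0, 2}.
For l_f = 0: m_f ∈ {m_i−1, m_i, m_i+1} ∩ [−0, 0] = {0} → 1 state.
For l_f = 2: m_f ∈ {m_i−1, m_i, m_i+1} ∩ [−2, 2] = {-2, -1, 0} → 3 states.
Total: 4.

4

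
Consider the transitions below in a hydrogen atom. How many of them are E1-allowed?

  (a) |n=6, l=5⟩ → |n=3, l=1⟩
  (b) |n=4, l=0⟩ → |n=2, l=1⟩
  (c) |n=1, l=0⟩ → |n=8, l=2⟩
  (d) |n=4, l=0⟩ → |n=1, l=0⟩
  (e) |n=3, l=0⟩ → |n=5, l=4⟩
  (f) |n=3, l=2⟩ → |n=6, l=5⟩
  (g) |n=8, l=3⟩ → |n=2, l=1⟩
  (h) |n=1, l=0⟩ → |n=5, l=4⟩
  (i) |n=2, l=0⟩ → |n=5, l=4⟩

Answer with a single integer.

1

(a) forbidden — Δl = -4 (E1 requires Δl = ±1)
(b) allowed
(c) forbidden — Δl = +2 (E1 requires Δl = ±1)
(d) forbidden — Δl = +0 (E1 requires Δl = ±1)
(e) forbidden — Δl = +4 (E1 requires Δl = ±1)
(f) forbidden — Δl = +3 (E1 requires Δl = ±1)
(g) forbidden — Δl = -2 (E1 requires Δl = ±1)
(h) forbidden — Δl = +4 (E1 requires Δl = ±1)
(i) forbidden — Δl = +4 (E1 requires Δl = ±1)
Total allowed: 1 of 9.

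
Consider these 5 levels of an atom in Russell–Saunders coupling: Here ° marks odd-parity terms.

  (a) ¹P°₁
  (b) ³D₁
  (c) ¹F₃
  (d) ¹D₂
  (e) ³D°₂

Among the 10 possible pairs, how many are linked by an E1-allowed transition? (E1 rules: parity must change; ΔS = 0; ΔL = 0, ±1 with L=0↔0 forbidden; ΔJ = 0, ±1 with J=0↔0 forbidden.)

(a)–(b): forbidden (ΔS).
(a)–(c): forbidden (ΔL, ΔJ).
(a)–(d): allowed.
(a)–(e): forbidden (parity, ΔS).
(b)–(c): forbidden (parity, ΔS, ΔJ).
(b)–(d): forbidden (parity, ΔS).
(b)–(e): allowed.
(c)–(d): forbidden (parity).
(c)–(e): forbidden (ΔS).
(d)–(e): forbidden (ΔS).
Allowed pairs: 2 of 10.

2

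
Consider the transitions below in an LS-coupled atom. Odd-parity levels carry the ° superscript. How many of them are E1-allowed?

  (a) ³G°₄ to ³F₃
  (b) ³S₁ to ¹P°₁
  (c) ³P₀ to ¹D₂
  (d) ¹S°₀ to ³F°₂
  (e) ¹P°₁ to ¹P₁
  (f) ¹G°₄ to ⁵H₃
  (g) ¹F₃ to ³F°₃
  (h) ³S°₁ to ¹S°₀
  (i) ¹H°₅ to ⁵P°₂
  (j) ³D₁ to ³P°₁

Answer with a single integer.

3

(a) allowed
(b) forbidden (ΔS fails)
(c) forbidden (parity, ΔS, ΔJ fail)
(d) forbidden (parity, ΔS, ΔL, ΔJ fail)
(e) allowed
(f) forbidden (ΔS fails)
(g) forbidden (ΔS fails)
(h) forbidden (parity, ΔS, ΔL fail)
(i) forbidden (parity, ΔS, ΔL, ΔJ fail)
(j) allowed
Total allowed: 3 of 10.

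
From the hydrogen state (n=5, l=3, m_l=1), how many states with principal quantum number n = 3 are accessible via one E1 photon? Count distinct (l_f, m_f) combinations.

3

E1 requires Δl = ±1, so l_f ∈ {2, 4}; with 0 ≤ l_f ≤ n_f−1 = 2, the allowed l_f values are {2}.
For l_f = 2: m_f ∈ {m_i−1, m_i, m_i+1} ∩ [−2, 2] = {0, 1, 2} → 3 states.
Total: 3.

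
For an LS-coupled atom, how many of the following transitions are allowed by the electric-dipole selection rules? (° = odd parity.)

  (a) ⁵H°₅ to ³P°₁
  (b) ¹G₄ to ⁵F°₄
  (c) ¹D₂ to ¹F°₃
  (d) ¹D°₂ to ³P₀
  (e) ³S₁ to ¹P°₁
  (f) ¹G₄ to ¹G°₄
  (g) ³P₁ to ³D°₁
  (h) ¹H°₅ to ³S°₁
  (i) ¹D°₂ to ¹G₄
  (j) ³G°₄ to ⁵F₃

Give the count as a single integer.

(a) forbidden (parity, ΔS, ΔL, ΔJ fail)
(b) forbidden (ΔS fails)
(c) allowed
(d) forbidden (ΔS, ΔJ fail)
(e) forbidden (ΔS fails)
(f) allowed
(g) allowed
(h) forbidden (parity, ΔS, ΔL, ΔJ fail)
(i) forbidden (ΔL, ΔJ fail)
(j) forbidden (ΔS fails)
Total allowed: 3 of 10.

3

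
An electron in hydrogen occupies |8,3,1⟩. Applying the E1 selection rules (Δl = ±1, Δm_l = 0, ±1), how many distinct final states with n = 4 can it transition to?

E1 requires Δl = ±1, so l_f ∈ {2, 4}; with 0 ≤ l_f ≤ n_f−1 = 3, the allowed l_f values are {2}.
For l_f = 2: m_f ∈ {m_i−1, m_i, m_i+1} ∩ [−2, 2] = {0, 1, 2} → 3 states.
Total: 3.

3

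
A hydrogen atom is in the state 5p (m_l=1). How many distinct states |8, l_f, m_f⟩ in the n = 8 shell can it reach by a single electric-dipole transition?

E1 requires Δl = ±1, so l_f ∈ {0, 2}; with 0 ≤ l_f ≤ n_f−1 = 7, the allowed l_f values are {0, 2}.
For l_f = 0: m_f ∈ {m_i−1, m_i, m_i+1} ∩ [−0, 0] = {0} → 1 state.
For l_f = 2: m_f ∈ {m_i−1, m_i, m_i+1} ∩ [−2, 2] = {0, 1, 2} → 3 states.
Total: 4.

4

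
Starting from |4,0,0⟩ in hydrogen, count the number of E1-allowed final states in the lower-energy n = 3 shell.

3

E1 requires Δl = ±1, so l_f ∈ {-1, 1}; with 0 ≤ l_f ≤ n_f−1 = 2, the allowed l_f values are {1}.
For l_f = 1: m_f ∈ {m_i−1, m_i, m_i+1} ∩ [−1, 1] = {-1, 0, 1} → 3 states.
Total: 3.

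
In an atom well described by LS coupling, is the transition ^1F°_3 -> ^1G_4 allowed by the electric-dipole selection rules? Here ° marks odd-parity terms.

ΔS = 0: S: 0 → 0 — ✓.
ΔJ = 0, ±1 (not J=0↔0): J: 3 → 4, ΔJ = +1 — ✓.
Parity must change: odd → even — ✓.
ΔL = 0, ±1 (not L=0↔0): L: 3 → 4, ΔL = +1 — ✓.
All four E1 rules are satisfied.

allowed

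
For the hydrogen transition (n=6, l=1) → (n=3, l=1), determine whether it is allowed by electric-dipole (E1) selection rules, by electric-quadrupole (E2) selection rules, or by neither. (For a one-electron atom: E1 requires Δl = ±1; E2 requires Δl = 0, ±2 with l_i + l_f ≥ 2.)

Δl = 1 − 1 = +0; l_i + l_f = 2.
E1 (Δl = ±1): not satisfied.
E2 (Δl = 0,±2, l_i+l_f ≥ 2): satisfied.

E2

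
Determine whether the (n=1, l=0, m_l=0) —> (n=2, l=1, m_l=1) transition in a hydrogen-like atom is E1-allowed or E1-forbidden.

allowed

Initial l = 0, final l = 1, so Δl = +1. E1 requires Δl = ±1: ok.
m_l: 0 → 1 (Δm_l = +1). |Δm_l| ≤ 1 ok.
All E1 selection rules are satisfied.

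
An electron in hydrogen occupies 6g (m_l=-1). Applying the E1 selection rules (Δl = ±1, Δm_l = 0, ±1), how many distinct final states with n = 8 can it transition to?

E1 requires Δl = ±1, so l_f ∈ {3, 5}; with 0 ≤ l_f ≤ n_f−1 = 7, the allowed l_f values are {3, 5}.
For l_f = 3: m_f ∈ {m_i−1, m_i, m_i+1} ∩ [−3, 3] = {-2, -1, 0} → 3 states.
For l_f = 5: m_f ∈ {m_i−1, m_i, m_i+1} ∩ [−5, 5] = {-2, -1, 0} → 3 states.
Total: 6.

6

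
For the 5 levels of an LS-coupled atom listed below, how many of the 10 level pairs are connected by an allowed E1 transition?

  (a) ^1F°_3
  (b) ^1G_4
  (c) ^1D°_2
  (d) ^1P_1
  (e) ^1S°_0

3

(a)–(b): allowed.
(a)–(c): forbidden (parity).
(a)–(d): forbidden (ΔL, ΔJ).
(a)–(e): forbidden (parity, ΔL, ΔJ).
(b)–(c): forbidden (ΔL, ΔJ).
(b)–(d): forbidden (parity, ΔL, ΔJ).
(b)–(e): forbidden (ΔL, ΔJ).
(c)–(d): allowed.
(c)–(e): forbidden (parity, ΔL, ΔJ).
(d)–(e): allowed.
Allowed pairs: 3 of 10.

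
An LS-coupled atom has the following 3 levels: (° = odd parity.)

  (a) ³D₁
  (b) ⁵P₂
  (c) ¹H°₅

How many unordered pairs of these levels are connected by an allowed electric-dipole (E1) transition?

0

(a)–(b): forbidden (parity, ΔS).
(a)–(c): forbidden (ΔS, ΔL, ΔJ).
(b)–(c): forbidden (ΔS, ΔL, ΔJ).
Allowed pairs: 0 of 3.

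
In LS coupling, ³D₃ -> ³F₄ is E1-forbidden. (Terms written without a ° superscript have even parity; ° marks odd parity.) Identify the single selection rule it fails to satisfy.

parity

ΔJ = 0, ±1 (not J=0↔0): J: 3 → 4, ΔJ = +1 — ok.
ΔL = 0, ±1 (not L=0↔0): L: 2 → 3, ΔL = +1 — ok.
Parity must change: even → even — fails.
ΔS = 0: S: 1 → 1 — ok.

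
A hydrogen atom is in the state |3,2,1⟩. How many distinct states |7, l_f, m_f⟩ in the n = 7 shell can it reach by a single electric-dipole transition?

5

E1 requires Δl = ±1, so l_f ∈ {1, 3}; with 0 ≤ l_f ≤ n_f−1 = 6, the allowed l_f values are {1, 3}.
For l_f = 1: m_f ∈ {m_i−1, m_i, m_i+1} ∩ [−1, 1] = {0, 1} → 2 states.
For l_f = 3: m_f ∈ {m_i−1, m_i, m_i+1} ∩ [−3, 3] = {0, 1, 2} → 3 states.
Total: 5.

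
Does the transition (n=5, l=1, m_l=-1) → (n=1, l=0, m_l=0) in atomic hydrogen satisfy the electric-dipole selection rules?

l: 1 → 0 (Δl = -1). Δl = ±1 satisfied.
Δm_l = 0 − (-1) = +1. E1 requires Δm_l = 0, ±1: satisfied.
All E1 selection rules are satisfied.

allowed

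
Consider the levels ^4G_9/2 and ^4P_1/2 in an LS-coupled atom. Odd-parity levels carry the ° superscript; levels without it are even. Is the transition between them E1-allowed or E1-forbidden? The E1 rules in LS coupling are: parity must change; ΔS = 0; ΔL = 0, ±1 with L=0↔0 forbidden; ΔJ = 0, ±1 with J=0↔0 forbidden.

Reading off the term symbols: S 3/2→3/2, L 4→1, J 9/2→1/2, parity even→even.
Parity must change: even → even — fails.
ΔS = 0: S: 3/2 → 3/2 — ok.
ΔL = 0, ±1 (not L=0↔0): L: 4 → 1, ΔL = -3 — fails.
ΔJ = 0, ±1 (not J=0↔0): J: 9/2 → 1/2, ΔJ = -4 — fails.
Rule(s) violated: parity, ΔL, ΔJ.

forbidden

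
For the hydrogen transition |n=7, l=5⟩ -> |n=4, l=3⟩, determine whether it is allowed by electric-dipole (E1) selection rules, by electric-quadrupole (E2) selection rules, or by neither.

Δl = 3 − 5 = -2; l_i + l_f = 8.
E1 (Δl = ±1): not satisfied.
E2 (Δl = 0,±2, l_i+l_f ≥ 2): satisfied.

E2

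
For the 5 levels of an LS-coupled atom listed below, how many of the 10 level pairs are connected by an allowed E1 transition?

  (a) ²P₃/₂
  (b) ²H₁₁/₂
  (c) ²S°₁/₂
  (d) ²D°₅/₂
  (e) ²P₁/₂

3

(a)–(b): forbidden (parity, ΔL, ΔJ).
(a)–(c): allowed.
(a)–(d): allowed.
(a)–(e): forbidden (parity).
(b)–(c): forbidden (ΔL, ΔJ).
(b)–(d): forbidden (ΔL, ΔJ).
(b)–(e): forbidden (parity, ΔL, ΔJ).
(c)–(d): forbidden (parity, ΔL, ΔJ).
(c)–(e): allowed.
(d)–(e): forbidden (ΔJ).
Allowed pairs: 3 of 10.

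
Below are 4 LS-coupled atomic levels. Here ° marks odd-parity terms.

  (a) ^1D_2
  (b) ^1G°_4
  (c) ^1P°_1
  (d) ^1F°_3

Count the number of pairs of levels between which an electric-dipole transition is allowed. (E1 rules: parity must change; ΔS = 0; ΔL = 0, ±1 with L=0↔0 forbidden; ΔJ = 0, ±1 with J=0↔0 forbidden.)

2

(a)–(b): forbidden (ΔL, ΔJ).
(a)–(c): allowed.
(a)–(d): allowed.
(b)–(c): forbidden (parity, ΔL, ΔJ).
(b)–(d): forbidden (parity).
(c)–(d): forbidden (parity, ΔL, ΔJ).
Allowed pairs: 2 of 6.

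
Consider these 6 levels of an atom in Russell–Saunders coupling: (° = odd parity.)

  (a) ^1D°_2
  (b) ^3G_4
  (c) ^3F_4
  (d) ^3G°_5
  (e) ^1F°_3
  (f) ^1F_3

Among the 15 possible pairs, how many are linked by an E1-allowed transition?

4

(a)–(b): forbidden (ΔS, ΔL, ΔJ).
(a)–(c): forbidden (ΔS, ΔJ).
(a)–(d): forbidden (parity, ΔS, ΔL, ΔJ).
(a)–(e): forbidden (parity).
(a)–(f): allowed.
(b)–(c): forbidden (parity).
(b)–(d): allowed.
(b)–(e): forbidden (ΔS).
(b)–(f): forbidden (parity, ΔS).
(c)–(d): allowed.
(c)–(e): forbidden (ΔS).
(c)–(f): forbidden (parity, ΔS).
(d)–(e): forbidden (parity, ΔS, ΔJ).
(d)–(f): forbidden (ΔS, ΔJ).
(e)–(f): allowed.
Allowed pairs: 4 of 15.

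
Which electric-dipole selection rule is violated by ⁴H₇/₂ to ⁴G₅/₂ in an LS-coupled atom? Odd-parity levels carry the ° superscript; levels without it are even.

Reading off the term symbols: S 3/2→3/2, L 5→4, J 7/2→5/2, parity even→even.
Parity must change: even → even — fails.
ΔS = 0: S: 3/2 → 3/2 — passes.
ΔL = 0, ±1 (not L=0↔0): L: 5 → 4, ΔL = -1 — passes.
ΔJ = 0, ±1 (not J=0↔0): J: 7/2 → 5/2, ΔJ = -1 — passes.

parity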